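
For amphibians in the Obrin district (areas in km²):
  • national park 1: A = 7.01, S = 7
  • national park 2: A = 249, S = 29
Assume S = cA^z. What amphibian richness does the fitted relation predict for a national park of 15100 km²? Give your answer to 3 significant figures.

149

z = ln(29/7) / ln(249/7.01) = 1.4214 / 3.5701 = 0.3981
c = 7 / 7.01^0.3981 = 7 / 2.171 = 3.224
S₃ = 3.224 × 15100^0.3981 = 3.224 × 46.11 ≈ 148.7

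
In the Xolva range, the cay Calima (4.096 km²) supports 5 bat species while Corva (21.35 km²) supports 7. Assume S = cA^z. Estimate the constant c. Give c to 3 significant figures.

3.75

z = ln(S₂/S₁) / ln(A₂/A₁) = ln(7/5) / ln(21.35/4.096) = 0.3365 / 1.6510 = 0.2038
c = S₁ / A₁^z = 5 / 4.096^0.2038 = 5 / 1.333 = 3.751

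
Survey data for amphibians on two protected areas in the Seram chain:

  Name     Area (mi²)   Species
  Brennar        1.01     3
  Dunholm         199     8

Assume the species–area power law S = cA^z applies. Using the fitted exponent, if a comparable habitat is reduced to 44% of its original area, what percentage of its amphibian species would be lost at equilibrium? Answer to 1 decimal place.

14.1%

z = ln(8/3) / ln(199/1.01) = 0.9808 / 5.2834 = 0.1856
S_new/S_old = (A_new/A_old)^z = 0.44^0.1856 = exp(0.1856 × -0.8210) = 0.8586
Fraction lost = 1 − 0.8586 = 0.1414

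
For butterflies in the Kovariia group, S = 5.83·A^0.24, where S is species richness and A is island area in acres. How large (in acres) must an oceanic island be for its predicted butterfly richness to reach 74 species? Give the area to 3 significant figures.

39600 acres

74 = 5.83 × A^0.24  ⇒  A^0.24 = 74/5.83 = 12.69
ln A = ln(12.69) / 0.24 = 2.5410 / 0.24 = 10.5877
A = e^10.5877 ≈ 39644 acres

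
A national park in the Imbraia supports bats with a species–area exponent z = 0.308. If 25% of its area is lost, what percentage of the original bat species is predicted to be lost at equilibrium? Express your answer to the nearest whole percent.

S_new/S_old = (A_new/A_old)^z = 0.75^0.308
= exp(0.308 × ln 0.75) = exp(0.308 × -0.2877) = exp(-0.0886) ≈ 0.9152
Fraction lost = 1 − 0.9152 = 0.08479

8%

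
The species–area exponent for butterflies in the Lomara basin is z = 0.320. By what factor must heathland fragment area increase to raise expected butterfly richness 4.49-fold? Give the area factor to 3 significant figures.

(A₂/A₁)^0.32 = 4.49, so A₂/A₁ = 4.49^(1/0.32) = 4.49^3.125
ln(A₂/A₁) = ln 4.49 / 0.32 = 1.5019 / 0.32 = 4.6933
A₂/A₁ = e^4.6933 ≈ 109.2

109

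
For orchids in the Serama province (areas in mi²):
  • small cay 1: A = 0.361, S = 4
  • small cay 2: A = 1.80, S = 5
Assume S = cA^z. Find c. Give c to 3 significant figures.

z = ln(S₂/S₁) / ln(A₂/A₁) = ln(5/4) / ln(1.8/0.361) = 0.2231 / 1.6067 = 0.1389
c = S₁ / A₁^z = 4 / 0.361^0.1389 = 4 / 0.868 = 4.608

4.61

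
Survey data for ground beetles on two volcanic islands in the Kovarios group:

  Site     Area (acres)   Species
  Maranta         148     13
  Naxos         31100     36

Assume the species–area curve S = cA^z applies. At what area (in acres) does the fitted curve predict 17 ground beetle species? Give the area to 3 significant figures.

z = ln(36/13) / ln(31100/148) = 1.0186 / 5.3478 = 0.1905
c = 13 / 148^0.1905 = 13 / 2.59 = 5.019
A = (17/5.019)^(1/0.1905) ⇒ ln A = ln(3.387)/0.1905 = 6.4057
A = e^6.4057 ≈ 605.3 acres

605 acres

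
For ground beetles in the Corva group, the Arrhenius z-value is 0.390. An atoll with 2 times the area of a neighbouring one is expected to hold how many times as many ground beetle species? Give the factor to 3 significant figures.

S₂/S₁ = (A₂/A₁)^z = 2^0.39
ln(S₂/S₁) = 0.39 × ln 2 = 0.39 × 0.6931 = 0.2703
S₂/S₁ = e^0.2703 ≈ 1.31

1.31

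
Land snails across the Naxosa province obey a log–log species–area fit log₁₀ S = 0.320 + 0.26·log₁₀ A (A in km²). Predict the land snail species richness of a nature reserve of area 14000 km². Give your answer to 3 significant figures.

S = 2.089 × 14000^0.26
ln S = ln 2.089 + 0.26 × ln 14000 = 0.7368 + 0.26 × 9.5468 = 3.2190
S = e^3.2190 ≈ 25

25.0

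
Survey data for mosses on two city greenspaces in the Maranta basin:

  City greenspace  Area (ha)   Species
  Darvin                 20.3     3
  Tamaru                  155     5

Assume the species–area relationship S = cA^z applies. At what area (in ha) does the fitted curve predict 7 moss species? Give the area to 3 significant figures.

591 ha

z = ln(5/3) / ln(155/20.3) = 0.5108 / 2.0328 = 0.2513
c = 3 / 20.3^0.2513 = 3 / 2.131 = 1.408
A = (7/1.408)^(1/0.2513) ⇒ ln A = ln(4.972)/0.2513 = 6.3824
A = e^6.3824 ≈ 591.3 ha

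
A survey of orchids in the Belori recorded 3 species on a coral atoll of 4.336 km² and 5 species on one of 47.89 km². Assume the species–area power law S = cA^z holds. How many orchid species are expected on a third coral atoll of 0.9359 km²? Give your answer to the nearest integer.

2

z = ln(5/3) / ln(47.89/4.336) = 0.5108 / 2.4020 = 0.2127
c = 3 / 4.336^0.2127 = 3 / 1.366 = 2.196
S₃ = 2.196 × 0.9359^0.2127 = 2.196 × 0.986 ≈ 2.165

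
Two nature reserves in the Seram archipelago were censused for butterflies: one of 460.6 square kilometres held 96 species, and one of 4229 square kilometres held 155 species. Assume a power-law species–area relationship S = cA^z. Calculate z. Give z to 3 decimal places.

Taking logs: ln S = ln c + z ln A, so z = (ln S₂ − ln S₁)/(ln A₂ − ln A₁).
z = ln(155/96) / ln(4229/460.6) = ln(1.615) / ln(9.182) = 0.4791 / 2.2172 = 0.2161

0.216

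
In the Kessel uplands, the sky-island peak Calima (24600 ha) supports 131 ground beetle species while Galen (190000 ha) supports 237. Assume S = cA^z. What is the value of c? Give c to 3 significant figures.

z = ln(S₂/S₁) / ln(A₂/A₁) = ln(237/131) / ln(190000/24600) = 0.5929 / 2.0443 = 0.2900
c = S₁ / A₁^z = 131 / 24600^0.2900 = 131 / 18.77 = 6.98

6.98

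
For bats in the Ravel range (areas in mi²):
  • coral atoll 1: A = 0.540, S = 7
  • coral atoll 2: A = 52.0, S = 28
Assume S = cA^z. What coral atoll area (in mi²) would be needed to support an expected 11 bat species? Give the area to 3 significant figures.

z = ln(28/7) / ln(52/0.54) = 1.3863 / 4.5674 = 0.3035
c = 7 / 0.54^0.3035 = 7 / 0.8294 = 8.44
A = (11/8.44)^(1/0.3035) ⇒ ln A = ln(1.303)/0.3035 = 0.8730
A = e^0.8730 ≈ 2.394 mi²

2.39 mi²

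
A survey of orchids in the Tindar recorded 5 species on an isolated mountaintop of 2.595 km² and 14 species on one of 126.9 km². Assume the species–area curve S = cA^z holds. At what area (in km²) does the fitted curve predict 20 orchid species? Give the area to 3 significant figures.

488 km²

z = ln(14/5) / ln(126.9/2.595) = 1.0296 / 3.8898 = 0.2647
c = 5 / 2.595^0.2647 = 5 / 1.287 = 3.885
A = (20/3.885)^(1/0.2647) ⇒ ln A = ln(5.148)/0.2647 = 6.1909
A = e^6.1909 ≈ 488.3 km²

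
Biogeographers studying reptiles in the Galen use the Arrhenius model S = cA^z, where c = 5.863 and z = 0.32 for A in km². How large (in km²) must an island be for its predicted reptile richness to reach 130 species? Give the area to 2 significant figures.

16000 km²

130 = 5.863 × A^0.32  ⇒  A^0.32 = 130/5.863 = 22.17
ln A = ln(22.17) / 0.32 = 3.0989 / 0.32 = 9.6840
A = e^9.6840 ≈ 16058 km²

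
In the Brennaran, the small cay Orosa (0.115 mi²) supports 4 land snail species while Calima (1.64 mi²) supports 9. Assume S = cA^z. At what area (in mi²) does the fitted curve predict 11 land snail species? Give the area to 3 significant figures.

z = ln(9/4) / ln(1.64/0.115) = 0.8109 / 2.6575 = 0.3051
c = 4 / 0.115^0.3051 = 4 / 0.5169 = 7.739
A = (11/7.739)^(1/0.3051) ⇒ ln A = ln(1.421)/0.3051 = 1.1523
A = e^1.1523 ≈ 3.166 mi²

3.17 mi²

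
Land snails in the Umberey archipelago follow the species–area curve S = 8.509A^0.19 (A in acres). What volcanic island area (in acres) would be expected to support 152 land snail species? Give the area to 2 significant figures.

3900000 acres

152 = 8.509 × A^0.19  ⇒  A^0.19 = 152/8.509 = 17.86
ln A = ln(17.86) / 0.19 = 2.8828 / 0.19 = 15.1724
A = e^15.1724 ≈ 3884095 acres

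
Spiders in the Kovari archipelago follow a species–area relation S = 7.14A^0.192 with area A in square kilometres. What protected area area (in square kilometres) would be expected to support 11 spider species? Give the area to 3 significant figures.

9.50 square kilometres

11 = 7.14 × A^0.192  ⇒  A^0.192 = 11/7.14 = 1.541
ln A = ln(1.541) / 0.192 = 0.4322 / 0.192 = 2.2510
A = e^2.2510 ≈ 9.497 square kilometres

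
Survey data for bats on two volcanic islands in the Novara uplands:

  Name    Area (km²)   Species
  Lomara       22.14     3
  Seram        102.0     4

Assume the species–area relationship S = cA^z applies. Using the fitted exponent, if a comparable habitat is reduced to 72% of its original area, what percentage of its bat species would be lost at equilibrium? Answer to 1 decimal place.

6.0%

z = ln(4/3) / ln(102/22.14) = 0.2877 / 1.5276 = 0.1883
S_new/S_old = (A_new/A_old)^z = 0.72^0.1883 = exp(0.1883 × -0.3285) = 0.94
Fraction lost = 1 − 0.94 = 0.05999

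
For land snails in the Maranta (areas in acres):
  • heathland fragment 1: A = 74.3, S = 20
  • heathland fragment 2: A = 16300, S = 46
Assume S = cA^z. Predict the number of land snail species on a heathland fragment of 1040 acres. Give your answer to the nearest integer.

30

z = ln(46/20) / ln(16300/74.3) = 0.8329 / 5.3908 = 0.1545
c = 20 / 74.3^0.1545 = 20 / 1.946 = 10.28
S₃ = 10.28 × 1040^0.1545 = 10.28 × 2.925 ≈ 30.07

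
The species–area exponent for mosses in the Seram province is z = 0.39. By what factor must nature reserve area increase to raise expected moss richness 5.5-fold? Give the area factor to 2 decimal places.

79.13

(A₂/A₁)^0.39 = 5.5, so A₂/A₁ = 5.5^(1/0.39) = 5.5^2.564
ln(A₂/A₁) = ln 5.5 / 0.39 = 1.7047 / 0.39 = 4.3711
A₂/A₁ = e^4.3711 ≈ 79.13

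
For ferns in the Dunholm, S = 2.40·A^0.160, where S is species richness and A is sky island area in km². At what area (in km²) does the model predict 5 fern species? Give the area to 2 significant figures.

5 = 2.4 × A^0.16  ⇒  A^0.16 = 5/2.4 = 2.083
ln A = ln(2.083) / 0.16 = 0.7340 / 0.16 = 4.5873
A = e^4.5873 ≈ 98.23 km²

98 km²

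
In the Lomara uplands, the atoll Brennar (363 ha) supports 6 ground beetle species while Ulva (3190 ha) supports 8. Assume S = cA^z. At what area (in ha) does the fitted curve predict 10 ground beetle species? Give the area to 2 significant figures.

z = ln(8/6) / ln(3190/363) = 0.2877 / 2.1734 = 0.1324
c = 6 / 363^0.1324 = 6 / 2.182 = 2.75
A = (10/2.75)^(1/0.1324) ⇒ ln A = ln(3.637)/0.1324 = 9.7536
A = e^9.7536 ≈ 17216 ha

17000 ha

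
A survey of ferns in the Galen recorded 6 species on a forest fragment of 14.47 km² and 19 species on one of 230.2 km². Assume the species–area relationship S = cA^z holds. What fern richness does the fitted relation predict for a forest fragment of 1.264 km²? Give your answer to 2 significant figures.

z = ln(19/6) / ln(230.2/14.47) = 1.1527 / 2.7669 = 0.4166
c = 6 / 14.47^0.4166 = 6 / 3.044 = 1.971
S₃ = 1.971 × 1.264^0.4166 = 1.971 × 1.103 ≈ 2.173

2.2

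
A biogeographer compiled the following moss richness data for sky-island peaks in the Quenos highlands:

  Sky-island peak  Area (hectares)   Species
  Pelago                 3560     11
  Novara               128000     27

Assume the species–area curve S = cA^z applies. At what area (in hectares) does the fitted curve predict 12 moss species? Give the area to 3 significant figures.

z = ln(27/11) / ln(128000/3560) = 0.8979 / 3.5823 = 0.2507
c = 11 / 3560^0.2507 = 11 / 7.766 = 1.416
A = (12/1.416)^(1/0.2507) ⇒ ln A = ln(8.472)/0.2507 = 8.5246
A = e^8.5246 ≈ 5037 hectares

5040 hectares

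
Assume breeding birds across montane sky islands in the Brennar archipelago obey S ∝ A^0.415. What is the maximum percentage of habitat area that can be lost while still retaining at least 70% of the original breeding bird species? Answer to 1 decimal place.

57.7%

Need (A_new/A_old)^0.415 = 0.7, so A_new/A_old = 0.7^(1/0.415) = 0.7^2.41
ln(A_new/A_old) = ln 0.7 / 0.415 = -0.3567 / 0.415 = -0.8595
A_new/A_old = e^-0.8595 ≈ 0.4234
Fraction that can be lost = 1 − 0.4234 = 0.5766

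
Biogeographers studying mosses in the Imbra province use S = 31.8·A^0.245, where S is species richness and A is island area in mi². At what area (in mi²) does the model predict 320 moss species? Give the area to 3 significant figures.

12400 mi²

320 = 31.8 × A^0.245  ⇒  A^0.245 = 320/31.8 = 10.06
ln A = ln(10.06) / 0.245 = 2.3089 / 0.245 = 9.4239
A = e^9.4239 ≈ 12381 mi²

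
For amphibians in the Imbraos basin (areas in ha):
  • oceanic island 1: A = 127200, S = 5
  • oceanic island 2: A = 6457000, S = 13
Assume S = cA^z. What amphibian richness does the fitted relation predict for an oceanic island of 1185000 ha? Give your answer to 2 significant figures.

z = ln(13/5) / ln(6457000/127200) = 0.9555 / 3.9272 = 0.2433
c = 5 / 127200^0.2433 = 5 / 17.46 = 0.2864
S₃ = 0.2864 × 1185000^0.2433 = 0.2864 × 30.05 ≈ 8.606

8.6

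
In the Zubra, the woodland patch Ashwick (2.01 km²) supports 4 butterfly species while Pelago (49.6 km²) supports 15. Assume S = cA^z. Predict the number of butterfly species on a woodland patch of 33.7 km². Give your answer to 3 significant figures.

12.8

z = ln(15/4) / ln(49.6/2.01) = 1.3218 / 3.2059 = 0.4123
c = 4 / 2.01^0.4123 = 4 / 1.334 = 3
S₃ = 3 × 33.7^0.4123 = 3 × 4.264 ≈ 12.79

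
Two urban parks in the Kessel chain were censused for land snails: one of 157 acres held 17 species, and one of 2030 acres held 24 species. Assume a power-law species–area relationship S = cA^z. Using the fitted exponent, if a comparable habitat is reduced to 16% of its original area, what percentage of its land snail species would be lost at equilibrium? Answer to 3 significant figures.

21.9%

z = ln(24/17) / ln(2030/157) = 0.3448 / 2.5595 = 0.1347
S_new/S_old = (A_new/A_old)^z = 0.16^0.1347 = exp(0.1347 × -1.8326) = 0.7812
Fraction lost = 1 − 0.7812 = 0.2188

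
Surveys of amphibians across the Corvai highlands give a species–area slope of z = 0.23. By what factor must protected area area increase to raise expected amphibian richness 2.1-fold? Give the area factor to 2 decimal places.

(A₂/A₁)^0.23 = 2.1, so A₂/A₁ = 2.1^(1/0.23) = 2.1^4.348
ln(A₂/A₁) = ln 2.1 / 0.23 = 0.7419 / 0.23 = 3.2258
A₂/A₁ = e^3.2258 ≈ 25.17

25.17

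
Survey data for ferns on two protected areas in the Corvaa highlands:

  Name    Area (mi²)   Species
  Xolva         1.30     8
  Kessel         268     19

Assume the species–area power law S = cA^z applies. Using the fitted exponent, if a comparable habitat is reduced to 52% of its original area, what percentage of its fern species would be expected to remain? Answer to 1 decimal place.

z = ln(19/8) / ln(268/1.3) = 0.8650 / 5.3286 = 0.1623
S_new/S_old = (A_new/A_old)^z = 0.52^0.1623 = exp(0.1623 × -0.6539) = 0.8993

89.9%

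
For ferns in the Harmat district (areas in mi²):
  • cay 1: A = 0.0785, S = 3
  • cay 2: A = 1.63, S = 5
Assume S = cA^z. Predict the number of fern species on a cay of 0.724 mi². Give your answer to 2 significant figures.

z = ln(5/3) / ln(1.63/0.0785) = 0.5108 / 3.0332 = 0.1684
c = 3 / 0.0785^0.1684 = 3 / 0.6515 = 4.605
S₃ = 4.605 × 0.724^0.1684 = 4.605 × 0.9471 ≈ 4.361

4.4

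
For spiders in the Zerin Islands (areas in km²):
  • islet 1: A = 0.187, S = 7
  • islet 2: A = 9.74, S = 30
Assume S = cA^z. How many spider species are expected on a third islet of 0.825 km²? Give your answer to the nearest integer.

12

z = ln(30/7) / ln(9.74/0.187) = 1.4553 / 3.9529 = 0.3682
c = 7 / 0.187^0.3682 = 7 / 0.5394 = 12.98
S₃ = 12.98 × 0.825^0.3682 = 12.98 × 0.9316 ≈ 12.09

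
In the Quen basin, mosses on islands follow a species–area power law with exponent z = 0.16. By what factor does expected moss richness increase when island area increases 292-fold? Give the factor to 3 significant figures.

2.48

S₂/S₁ = (A₂/A₁)^z = 292^0.16
ln(S₂/S₁) = 0.16 × ln 292 = 0.16 × 5.6768 = 0.9083
S₂/S₁ = e^0.9083 ≈ 2.48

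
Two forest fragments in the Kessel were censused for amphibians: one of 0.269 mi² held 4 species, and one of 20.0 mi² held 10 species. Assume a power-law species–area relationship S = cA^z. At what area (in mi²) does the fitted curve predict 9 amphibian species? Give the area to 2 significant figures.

z = ln(10/4) / ln(20/0.269) = 0.9163 / 4.3088 = 0.2127
c = 4 / 0.269^0.2127 = 4 / 0.7564 = 5.288
A = (9/5.288)^(1/0.2127) ⇒ ln A = ln(1.702)/0.2127 = 2.5003
A = e^2.5003 ≈ 12.19 mi²

12 mi²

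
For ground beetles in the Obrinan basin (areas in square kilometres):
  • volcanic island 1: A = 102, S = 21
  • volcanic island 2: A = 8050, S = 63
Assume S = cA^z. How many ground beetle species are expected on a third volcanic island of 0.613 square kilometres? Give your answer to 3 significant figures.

z = ln(63/21) / ln(8050/102) = 1.0986 / 4.3685 = 0.2515
c = 21 / 102^0.2515 = 21 / 3.2 = 6.563
S₃ = 6.563 × 0.613^0.2515 = 6.563 × 0.8842 ≈ 5.803

5.80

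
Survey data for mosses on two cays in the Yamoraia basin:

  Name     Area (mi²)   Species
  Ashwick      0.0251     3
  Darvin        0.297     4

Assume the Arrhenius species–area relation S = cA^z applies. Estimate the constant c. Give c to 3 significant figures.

z = ln(S₂/S₁) / ln(A₂/A₁) = ln(4/3) / ln(0.297/0.0251) = 0.2877 / 2.4709 = 0.1164
c = S₁ / A₁^z = 3 / 0.0251^0.1164 = 3 / 0.6511 = 4.607

4.61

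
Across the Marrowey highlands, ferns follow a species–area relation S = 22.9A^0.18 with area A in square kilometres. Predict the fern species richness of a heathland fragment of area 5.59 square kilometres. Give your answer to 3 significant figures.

31.2

S = 22.9 × 5.59^0.18
ln S = ln 22.9 + 0.18 × ln 5.59 = 3.1311 + 0.18 × 1.7210 = 3.4409
S = e^3.4409 ≈ 31.22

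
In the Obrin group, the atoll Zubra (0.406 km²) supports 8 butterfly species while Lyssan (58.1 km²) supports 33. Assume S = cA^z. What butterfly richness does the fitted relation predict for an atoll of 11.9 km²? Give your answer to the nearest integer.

z = ln(33/8) / ln(58.1/0.406) = 1.4171 / 4.9636 = 0.2855
c = 8 / 0.406^0.2855 = 8 / 0.7731 = 10.35
S₃ = 10.35 × 11.9^0.2855 = 10.35 × 2.028 ≈ 20.99

21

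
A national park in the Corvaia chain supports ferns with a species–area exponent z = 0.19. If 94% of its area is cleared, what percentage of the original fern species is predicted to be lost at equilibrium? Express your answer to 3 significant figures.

S_new/S_old = (A_new/A_old)^z = 0.06^0.19
= exp(0.19 × ln 0.06) = exp(0.19 × -2.8134) = exp(-0.5345) ≈ 0.5859
Fraction lost = 1 − 0.5859 = 0.4141

41.4%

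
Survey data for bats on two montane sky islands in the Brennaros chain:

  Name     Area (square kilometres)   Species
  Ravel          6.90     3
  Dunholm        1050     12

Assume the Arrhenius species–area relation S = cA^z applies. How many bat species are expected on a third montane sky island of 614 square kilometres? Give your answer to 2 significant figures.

10

z = ln(12/3) / ln(1050/6.9) = 1.3863 / 5.0250 = 0.2759
c = 3 / 6.9^0.2759 = 3 / 1.704 = 1.761
S₃ = 1.761 × 614^0.2759 = 1.761 × 5.878 ≈ 10.35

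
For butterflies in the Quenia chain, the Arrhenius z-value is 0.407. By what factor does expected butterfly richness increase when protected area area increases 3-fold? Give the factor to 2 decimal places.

S₂/S₁ = (A₂/A₁)^z = 3^0.407
ln(S₂/S₁) = 0.407 × ln 3 = 0.407 × 1.0986 = 0.4471
S₂/S₁ = e^0.4471 ≈ 1.564

1.56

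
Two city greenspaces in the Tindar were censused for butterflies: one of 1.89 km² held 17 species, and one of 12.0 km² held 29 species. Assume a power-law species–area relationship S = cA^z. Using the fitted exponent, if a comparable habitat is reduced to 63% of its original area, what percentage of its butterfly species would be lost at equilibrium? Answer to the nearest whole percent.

z = ln(29/17) / ln(12/1.89) = 0.5341 / 1.8483 = 0.2890
S_new/S_old = (A_new/A_old)^z = 0.63^0.2890 = exp(0.2890 × -0.4620) = 0.875
Fraction lost = 1 − 0.875 = 0.125

12%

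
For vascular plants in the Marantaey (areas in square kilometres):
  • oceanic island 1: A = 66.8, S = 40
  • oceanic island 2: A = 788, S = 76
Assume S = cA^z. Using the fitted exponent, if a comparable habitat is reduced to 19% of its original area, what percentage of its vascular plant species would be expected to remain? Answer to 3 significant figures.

64.9%

z = ln(76/40) / ln(788/66.8) = 0.6419 / 2.4678 = 0.2601
S_new/S_old = (A_new/A_old)^z = 0.19^0.2601 = exp(0.2601 × -1.6607) = 0.6492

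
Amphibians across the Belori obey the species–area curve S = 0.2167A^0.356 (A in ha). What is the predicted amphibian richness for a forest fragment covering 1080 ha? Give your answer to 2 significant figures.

2.6

S = 0.2167 × 1080^0.356
ln S = ln 0.2167 + 0.356 × ln 1080 = -1.5292 + 0.356 × 6.9847 = 0.9573
S = e^0.9573 ≈ 2.605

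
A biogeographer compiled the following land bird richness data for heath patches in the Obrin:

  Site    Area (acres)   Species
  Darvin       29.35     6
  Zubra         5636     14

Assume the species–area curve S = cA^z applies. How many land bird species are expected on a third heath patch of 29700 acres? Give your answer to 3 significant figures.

18.3

z = ln(14/6) / ln(5636/29.35) = 0.8473 / 5.2576 = 0.1612
c = 6 / 29.35^0.1612 = 6 / 1.724 = 3.48
S₃ = 3.48 × 29700^0.1612 = 3.48 × 5.258 ≈ 18.3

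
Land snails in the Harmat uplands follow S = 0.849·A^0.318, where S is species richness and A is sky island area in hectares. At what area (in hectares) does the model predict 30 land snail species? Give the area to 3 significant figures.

30 = 0.849 × A^0.318  ⇒  A^0.318 = 30/0.849 = 35.34
ln A = ln(35.34) / 0.318 = 3.5649 / 0.318 = 11.2104
A = e^11.2104 ≈ 73892 hectares

73900 hectares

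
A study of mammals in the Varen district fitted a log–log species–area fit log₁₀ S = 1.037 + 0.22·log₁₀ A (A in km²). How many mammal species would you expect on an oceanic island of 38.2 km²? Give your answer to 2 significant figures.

24

S = 10.89 × 38.2^0.22
ln S = ln 10.89 + 0.22 × ln 38.2 = 2.3878 + 0.22 × 3.6428 = 3.1892
S = e^3.1892 ≈ 24.27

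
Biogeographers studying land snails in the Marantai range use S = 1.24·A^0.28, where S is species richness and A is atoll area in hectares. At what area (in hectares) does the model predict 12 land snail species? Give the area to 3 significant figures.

12 = 1.24 × A^0.28  ⇒  A^0.28 = 12/1.24 = 9.677
ln A = ln(9.677) / 0.28 = 2.2698 / 0.28 = 8.1064
A = e^8.1064 ≈ 3316 hectares

3320 hectares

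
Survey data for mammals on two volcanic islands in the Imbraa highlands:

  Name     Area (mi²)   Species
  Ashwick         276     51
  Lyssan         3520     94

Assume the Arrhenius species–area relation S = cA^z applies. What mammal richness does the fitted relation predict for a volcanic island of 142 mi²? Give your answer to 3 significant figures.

z = ln(94/51) / ln(3520/276) = 0.6115 / 2.5458 = 0.2402
c = 51 / 276^0.2402 = 51 / 3.857 = 13.22
S₃ = 13.22 × 142^0.2402 = 13.22 × 3.288 ≈ 43.48

43.5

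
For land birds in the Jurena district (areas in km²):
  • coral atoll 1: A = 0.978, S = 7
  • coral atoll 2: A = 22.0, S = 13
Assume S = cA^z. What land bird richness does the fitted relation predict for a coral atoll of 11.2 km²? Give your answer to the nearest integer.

z = ln(13/7) / ln(22/0.978) = 0.6190 / 3.1133 = 0.1988
c = 7 / 0.978^0.1988 = 7 / 0.9956 = 7.031
S₃ = 7.031 × 11.2^0.1988 = 7.031 × 1.617 ≈ 11.37

11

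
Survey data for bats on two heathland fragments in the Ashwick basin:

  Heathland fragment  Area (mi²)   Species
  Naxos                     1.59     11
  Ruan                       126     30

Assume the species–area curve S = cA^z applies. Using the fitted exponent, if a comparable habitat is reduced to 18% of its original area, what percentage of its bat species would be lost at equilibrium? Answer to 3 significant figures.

z = ln(30/11) / ln(126/1.59) = 1.0033 / 4.3725 = 0.2295
S_new/S_old = (A_new/A_old)^z = 0.18^0.2295 = exp(0.2295 × -1.7148) = 0.6747
Fraction lost = 1 − 0.6747 = 0.3253

32.5%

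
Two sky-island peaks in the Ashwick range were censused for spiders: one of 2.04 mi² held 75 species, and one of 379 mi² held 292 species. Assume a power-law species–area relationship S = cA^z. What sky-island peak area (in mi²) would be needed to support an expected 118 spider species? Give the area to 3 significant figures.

11.6 mi²

z = ln(292/75) / ln(379/2.04) = 1.3593 / 5.2246 = 0.2602
c = 75 / 2.04^0.2602 = 75 / 1.204 = 62.3
A = (118/62.3)^(1/0.2602) ⇒ ln A = ln(1.894)/0.2602 = 2.4549
A = e^2.4549 ≈ 11.65 mi²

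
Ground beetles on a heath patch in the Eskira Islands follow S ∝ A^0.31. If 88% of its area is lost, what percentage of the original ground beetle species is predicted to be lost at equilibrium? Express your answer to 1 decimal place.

S_new/S_old = (A_new/A_old)^z = 0.12^0.31
= exp(0.31 × ln 0.12) = exp(0.31 × -2.1203) = exp(-0.6573) ≈ 0.5183
Fraction lost = 1 − 0.5183 = 0.4817

48.2%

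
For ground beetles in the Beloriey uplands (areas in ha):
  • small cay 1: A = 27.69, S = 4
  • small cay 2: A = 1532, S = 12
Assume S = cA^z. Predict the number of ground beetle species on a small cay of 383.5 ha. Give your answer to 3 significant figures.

z = ln(12/4) / ln(1532/27.69) = 1.0986 / 4.0133 = 0.2737
c = 4 / 27.69^0.2737 = 4 / 2.482 = 1.611
S₃ = 1.611 × 383.5^0.2737 = 1.611 × 5.097 ≈ 8.213

8.21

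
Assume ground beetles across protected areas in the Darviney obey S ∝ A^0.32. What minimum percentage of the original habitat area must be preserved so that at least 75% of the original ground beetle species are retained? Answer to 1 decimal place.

Need (A_new/A_old)^0.32 = 0.75, so A_new/A_old = 0.75^(1/0.32) = 0.75^3.125
ln(A_new/A_old) = ln 0.75 / 0.32 = -0.2877 / 0.32 = -0.8990
A_new/A_old = e^-0.8990 ≈ 0.407

40.7%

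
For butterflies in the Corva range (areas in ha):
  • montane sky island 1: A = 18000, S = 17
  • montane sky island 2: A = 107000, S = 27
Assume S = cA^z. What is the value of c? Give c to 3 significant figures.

1.34

z = ln(S₂/S₁) / ln(A₂/A₁) = ln(27/17) / ln(107000/18000) = 0.4626 / 1.7825 = 0.2595
c = S₁ / A₁^z = 17 / 18000^0.2595 = 17 / 12.72 = 1.337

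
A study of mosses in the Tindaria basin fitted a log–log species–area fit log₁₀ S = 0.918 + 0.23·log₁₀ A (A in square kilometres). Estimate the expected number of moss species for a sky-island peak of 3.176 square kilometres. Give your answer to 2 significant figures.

11

S = 8.279 × 3.176^0.23
ln S = ln 8.279 + 0.23 × ln 3.176 = 2.1138 + 0.23 × 1.1556 = 2.3796
S = e^2.3796 ≈ 10.8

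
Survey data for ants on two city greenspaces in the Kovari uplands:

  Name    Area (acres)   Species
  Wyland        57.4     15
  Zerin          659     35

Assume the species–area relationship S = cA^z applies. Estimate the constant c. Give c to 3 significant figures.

z = ln(S₂/S₁) / ln(A₂/A₁) = ln(35/15) / ln(659/57.4) = 0.8473 / 2.4407 = 0.3472
c = S₁ / A₁^z = 15 / 57.4^0.3472 = 15 / 4.08 = 3.677

3.68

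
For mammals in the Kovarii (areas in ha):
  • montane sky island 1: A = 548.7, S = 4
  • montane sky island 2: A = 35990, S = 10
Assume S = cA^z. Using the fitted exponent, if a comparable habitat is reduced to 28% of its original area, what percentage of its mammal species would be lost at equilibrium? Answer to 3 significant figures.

z = ln(10/4) / ln(35990/548.7) = 0.9163 / 4.1834 = 0.2190
S_new/S_old = (A_new/A_old)^z = 0.28^0.2190 = exp(0.2190 × -1.2730) = 0.7567
Fraction lost = 1 − 0.7567 = 0.2433

24.3%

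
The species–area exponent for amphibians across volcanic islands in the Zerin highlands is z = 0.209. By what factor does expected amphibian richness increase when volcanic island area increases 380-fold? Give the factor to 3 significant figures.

S₂/S₁ = (A₂/A₁)^z = 380^0.209
ln(S₂/S₁) = 0.209 × ln 380 = 0.209 × 5.9402 = 1.2415
S₂/S₁ = e^1.2415 ≈ 3.461

3.46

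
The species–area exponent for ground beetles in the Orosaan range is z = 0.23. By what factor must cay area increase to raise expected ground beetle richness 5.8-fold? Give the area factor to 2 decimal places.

2085.70

(A₂/A₁)^0.23 = 5.8, so A₂/A₁ = 5.8^(1/0.23) = 5.8^4.348
ln(A₂/A₁) = ln 5.8 / 0.23 = 1.7579 / 0.23 = 7.6429
A₂/A₁ = e^7.6429 ≈ 2086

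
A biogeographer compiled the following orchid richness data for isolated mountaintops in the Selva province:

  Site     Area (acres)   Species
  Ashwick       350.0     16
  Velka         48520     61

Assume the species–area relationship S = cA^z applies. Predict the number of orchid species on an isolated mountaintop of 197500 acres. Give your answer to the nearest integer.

z = ln(61/16) / ln(48520/350) = 1.3383 / 4.9318 = 0.2714
c = 16 / 350^0.2714 = 16 / 4.902 = 3.264
S₃ = 3.264 × 197500^0.2714 = 3.264 × 27.35 ≈ 89.28

89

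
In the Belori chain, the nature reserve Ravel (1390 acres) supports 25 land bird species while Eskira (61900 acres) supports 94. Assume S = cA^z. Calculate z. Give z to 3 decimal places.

0.349

Taking logs: ln S = ln c + z ln A, so z = (ln S₂ − ln S₁)/(ln A₂ − ln A₁).
z = ln(94/25) / ln(61900/1390) = ln(3.76) / ln(44.53) = 1.3244 / 3.7962 = 0.3489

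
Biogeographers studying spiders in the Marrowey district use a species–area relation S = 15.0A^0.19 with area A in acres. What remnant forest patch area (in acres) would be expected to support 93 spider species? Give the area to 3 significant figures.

14800 acres

93 = 15 × A^0.19  ⇒  A^0.19 = 93/15 = 6.2
ln A = ln(6.2) / 0.19 = 1.8245 / 0.19 = 9.6029
A = e^9.6029 ≈ 14808 acres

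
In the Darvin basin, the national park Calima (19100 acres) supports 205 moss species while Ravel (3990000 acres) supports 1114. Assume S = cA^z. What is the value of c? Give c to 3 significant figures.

z = ln(S₂/S₁) / ln(A₂/A₁) = ln(1114/205) / ln(3990000/19100) = 1.6927 / 5.3419 = 0.3169
c = S₁ / A₁^z = 205 / 19100^0.3169 = 205 / 22.73 = 9.02

9.02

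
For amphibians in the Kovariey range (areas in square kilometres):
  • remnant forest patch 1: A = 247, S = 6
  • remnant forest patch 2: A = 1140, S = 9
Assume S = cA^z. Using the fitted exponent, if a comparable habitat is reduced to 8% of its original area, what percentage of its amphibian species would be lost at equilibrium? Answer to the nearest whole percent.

49%

z = ln(9/6) / ln(1140/247) = 0.4055 / 1.5294 = 0.2651
S_new/S_old = (A_new/A_old)^z = 0.08^0.2651 = exp(0.2651 × -2.5257) = 0.5119
Fraction lost = 1 − 0.5119 = 0.4881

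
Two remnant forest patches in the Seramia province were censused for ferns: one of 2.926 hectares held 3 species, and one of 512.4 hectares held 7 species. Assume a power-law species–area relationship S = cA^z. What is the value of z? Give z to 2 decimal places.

Taking logs: ln S = ln c + z ln A, so z = (ln S₂ − ln S₁)/(ln A₂ − ln A₁).
z = ln(7/3) / ln(512.4/2.926) = ln(2.333) / ln(175.1) = 0.8473 / 5.1655 = 0.1640

0.16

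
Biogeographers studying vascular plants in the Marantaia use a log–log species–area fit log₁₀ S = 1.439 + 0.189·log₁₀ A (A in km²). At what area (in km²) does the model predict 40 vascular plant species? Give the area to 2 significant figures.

7.3 km²

40 = 27.48 × A^0.189  ⇒  A^0.189 = 40/27.48 = 1.456
ln A = ln(1.456) / 0.189 = 0.3755 / 0.189 = 1.9866
A = e^1.9866 ≈ 7.29 km²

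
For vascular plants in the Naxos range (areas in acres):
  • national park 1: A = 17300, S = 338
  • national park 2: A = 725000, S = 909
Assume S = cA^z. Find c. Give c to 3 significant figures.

25.5

z = ln(S₂/S₁) / ln(A₂/A₁) = ln(909/338) / ln(725000/17300) = 0.9893 / 3.7355 = 0.2648
c = S₁ / A₁^z = 338 / 17300^0.2648 = 338 / 13.26 = 25.5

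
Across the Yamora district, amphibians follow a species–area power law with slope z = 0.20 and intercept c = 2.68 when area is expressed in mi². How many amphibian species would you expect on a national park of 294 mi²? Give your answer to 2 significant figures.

8.4

S = 2.68 × 294^0.2
ln S = ln 2.68 + 0.2 × ln 294 = 0.9858 + 0.2 × 5.6836 = 2.1225
S = e^2.1225 ≈ 8.352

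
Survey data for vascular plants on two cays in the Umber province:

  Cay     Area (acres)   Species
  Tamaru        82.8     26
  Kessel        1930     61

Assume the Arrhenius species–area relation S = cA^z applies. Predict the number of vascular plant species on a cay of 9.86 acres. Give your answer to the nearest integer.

z = ln(61/26) / ln(1930/82.8) = 0.8528 / 3.1488 = 0.2708
c = 26 / 82.8^0.2708 = 26 / 3.307 = 7.862
S₃ = 7.862 × 9.86^0.2708 = 7.862 × 1.859 ≈ 14.61

15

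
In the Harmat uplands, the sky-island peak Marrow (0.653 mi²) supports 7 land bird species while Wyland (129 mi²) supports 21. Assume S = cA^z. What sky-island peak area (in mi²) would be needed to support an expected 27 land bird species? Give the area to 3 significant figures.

z = ln(21/7) / ln(129/0.653) = 1.0986 / 5.2860 = 0.2078
c = 7 / 0.653^0.2078 = 7 / 0.9152 = 7.648
A = (27/7.648)^(1/0.2078) ⇒ ln A = ln(3.53)/0.2078 = 6.0690
A = e^6.0690 ≈ 432.3 mi²

432 mi²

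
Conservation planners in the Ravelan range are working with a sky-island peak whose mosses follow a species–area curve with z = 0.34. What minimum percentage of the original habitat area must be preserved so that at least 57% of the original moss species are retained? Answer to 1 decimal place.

19.1%

Need (A_new/A_old)^0.34 = 0.57, so A_new/A_old = 0.57^(1/0.34) = 0.57^2.941
ln(A_new/A_old) = ln 0.57 / 0.34 = -0.5621 / 0.34 = -1.6533
A_new/A_old = e^-1.6533 ≈ 0.1914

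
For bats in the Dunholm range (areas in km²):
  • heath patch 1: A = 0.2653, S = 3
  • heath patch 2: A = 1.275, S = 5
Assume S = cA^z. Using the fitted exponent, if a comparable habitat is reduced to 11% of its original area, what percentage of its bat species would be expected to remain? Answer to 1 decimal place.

48.8%

z = ln(5/3) / ln(1.275/0.2653) = 0.5108 / 1.5698 = 0.3254
S_new/S_old = (A_new/A_old)^z = 0.11^0.3254 = exp(0.3254 × -2.2073) = 0.4876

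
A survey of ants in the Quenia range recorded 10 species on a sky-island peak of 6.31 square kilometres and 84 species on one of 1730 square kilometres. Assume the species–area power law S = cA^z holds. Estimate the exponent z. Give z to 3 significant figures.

0.379

Taking logs: ln S = ln c + z ln A, so z = (ln S₂ − ln S₁)/(ln A₂ − ln A₁).
z = ln(84/10) / ln(1730/6.31) = ln(8.4) / ln(274.2) = 2.1282 / 5.6137 = 0.3791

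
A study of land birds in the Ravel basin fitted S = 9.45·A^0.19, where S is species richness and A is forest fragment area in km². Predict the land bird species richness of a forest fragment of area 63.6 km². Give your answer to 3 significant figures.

20.8

S = 9.45 × 63.6^0.19
ln S = ln 9.45 + 0.19 × ln 63.6 = 2.2460 + 0.19 × 4.1526 = 3.0350
S = e^3.0350 ≈ 20.8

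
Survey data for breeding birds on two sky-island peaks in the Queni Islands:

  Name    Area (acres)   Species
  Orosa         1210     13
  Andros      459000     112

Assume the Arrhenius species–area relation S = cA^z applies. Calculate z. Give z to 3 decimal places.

Taking logs: ln S = ln c + z ln A, so z = (ln S₂ − ln S₁)/(ln A₂ − ln A₁).
z = ln(112/13) / ln(459000/1210) = ln(8.615) / ln(379.3) = 2.1535 / 5.9384 = 0.3626

0.363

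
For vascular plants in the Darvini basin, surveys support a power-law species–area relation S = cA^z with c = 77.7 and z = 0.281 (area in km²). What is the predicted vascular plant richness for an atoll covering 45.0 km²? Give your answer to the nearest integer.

226 species

S = 77.7 × 45^0.281 = 77.7 × 2.914 ≈ 226.5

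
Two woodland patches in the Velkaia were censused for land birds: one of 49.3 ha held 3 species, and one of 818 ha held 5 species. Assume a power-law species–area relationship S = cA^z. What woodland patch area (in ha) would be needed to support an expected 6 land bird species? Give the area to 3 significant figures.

z = ln(5/3) / ln(818/49.3) = 0.5108 / 2.8089 = 0.1819
c = 3 / 49.3^0.1819 = 3 / 2.032 = 1.477
A = (6/1.477)^(1/0.1819) ⇒ ln A = ln(4.063)/0.1819 = 7.7094
A = e^7.7094 ≈ 2229 ha

2230 ha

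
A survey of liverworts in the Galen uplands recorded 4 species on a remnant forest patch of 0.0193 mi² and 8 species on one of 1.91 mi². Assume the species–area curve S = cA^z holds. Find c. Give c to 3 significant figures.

7.26

z = ln(S₂/S₁) / ln(A₂/A₁) = ln(8/4) / ln(1.91/0.0193) = 0.6931 / 4.5948 = 0.1509
c = S₁ / A₁^z = 4 / 0.0193^0.1509 = 4 / 0.5513 = 7.256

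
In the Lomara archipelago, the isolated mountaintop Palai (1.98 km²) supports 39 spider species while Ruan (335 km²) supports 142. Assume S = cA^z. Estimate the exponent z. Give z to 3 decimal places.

0.252

Taking logs: ln S = ln c + z ln A, so z = (ln S₂ − ln S₁)/(ln A₂ − ln A₁).
z = ln(142/39) / ln(335/1.98) = ln(3.641) / ln(169.2) = 1.2923 / 5.1310 = 0.2519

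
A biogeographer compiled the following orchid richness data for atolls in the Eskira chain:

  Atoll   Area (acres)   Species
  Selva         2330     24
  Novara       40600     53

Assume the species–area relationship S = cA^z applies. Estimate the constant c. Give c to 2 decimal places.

z = ln(S₂/S₁) / ln(A₂/A₁) = ln(53/24) / ln(40600/2330) = 0.7922 / 2.8579 = 0.2772
c = S₁ / A₁^z = 24 / 2330^0.2772 = 24 / 8.58 = 2.797

2.80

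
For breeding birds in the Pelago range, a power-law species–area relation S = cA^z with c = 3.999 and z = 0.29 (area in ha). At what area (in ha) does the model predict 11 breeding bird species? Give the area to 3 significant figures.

11 = 3.999 × A^0.29  ⇒  A^0.29 = 11/3.999 = 2.751
ln A = ln(2.751) / 0.29 = 1.0119 / 0.29 = 3.4891
A = e^3.4891 ≈ 32.76 ha

32.8 ha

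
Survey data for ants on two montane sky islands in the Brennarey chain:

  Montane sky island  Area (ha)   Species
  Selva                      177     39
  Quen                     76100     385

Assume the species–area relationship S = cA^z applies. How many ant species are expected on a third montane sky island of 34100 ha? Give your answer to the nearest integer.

z = ln(385/39) / ln(76100/177) = 2.2897 / 6.0637 = 0.3776
c = 39 / 177^0.3776 = 39 / 7.061 = 5.523
S₃ = 5.523 × 34100^0.3776 = 5.523 × 51.48 ≈ 284.3

284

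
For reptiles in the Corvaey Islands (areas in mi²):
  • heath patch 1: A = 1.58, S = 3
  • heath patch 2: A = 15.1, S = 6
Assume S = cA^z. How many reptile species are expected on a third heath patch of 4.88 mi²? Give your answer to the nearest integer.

z = ln(6/3) / ln(15.1/1.58) = 0.6931 / 2.2573 = 0.3071
c = 3 / 1.58^0.3071 = 3 / 1.151 = 2.607
S₃ = 2.607 × 4.88^0.3071 = 2.607 × 1.627 ≈ 4.241

4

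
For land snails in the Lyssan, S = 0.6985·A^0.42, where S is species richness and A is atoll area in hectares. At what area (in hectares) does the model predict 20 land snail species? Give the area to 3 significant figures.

20 = 0.6985 × A^0.42  ⇒  A^0.42 = 20/0.6985 = 28.63
ln A = ln(28.63) / 0.42 = 3.3546 / 0.42 = 7.9870
A = e^7.9870 ≈ 2943 hectares

2940 hectares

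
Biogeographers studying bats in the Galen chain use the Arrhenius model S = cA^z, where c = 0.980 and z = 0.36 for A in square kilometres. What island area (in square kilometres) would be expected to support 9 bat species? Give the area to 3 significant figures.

9 = 0.98 × A^0.36  ⇒  A^0.36 = 9/0.98 = 9.184
ln A = ln(9.184) / 0.36 = 2.2174 / 0.36 = 6.1595
A = e^6.1595 ≈ 473.2 square kilometres

473 square kilometres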